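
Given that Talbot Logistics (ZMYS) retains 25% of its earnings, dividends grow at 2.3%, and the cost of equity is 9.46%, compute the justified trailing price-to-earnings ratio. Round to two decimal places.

Payout ratio b = 1 − 0.25 = 0.75.
Justified trailing P/E = b(1+g)/(r−g) = 0.75×(1+0.023)/(0.0946−0.023) = 10.7158

10.72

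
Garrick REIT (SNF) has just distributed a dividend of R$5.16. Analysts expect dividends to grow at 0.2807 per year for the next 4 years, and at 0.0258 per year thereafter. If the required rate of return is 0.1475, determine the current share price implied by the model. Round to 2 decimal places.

R$94.85

Two-stage DDM. Project D₁…D_4 at 0.2807, terminal growth 0.0258, discount at r = 0.1475.
D_1 = 6.6084
D_2 = 8.4634
D_3 = 10.8391
D_4 = 13.8816
Terminal value at t=4: TV = D_5/(r−g) = 14.2397/(0.1475−0.0258) = 117.0069
P₀ = 6.6084/(1+0.1475)^1 + 8.4634/(1+0.1475)^2 + 10.8391/(1+0.1475)^3 + 13.8816/(1+0.1475)^4 + 117.0069/(1+0.1475)^4 = 94.8502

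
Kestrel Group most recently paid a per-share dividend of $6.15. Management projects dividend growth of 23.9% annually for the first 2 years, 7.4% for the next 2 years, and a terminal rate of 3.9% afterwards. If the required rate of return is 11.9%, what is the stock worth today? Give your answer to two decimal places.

$118.74

Three-stage DDM. Project D₁…D_4; terminal Gordon value at t=4 with g = 0.039; discount at r = 0.119.
D_1 = 7.6198
D_2 = 9.4410
D_3 = 10.1396
D_4 = 10.8900
TV_4 = 11.3147/(0.119−0.039) = 141.4334
P₀ = Σ Dₜ/(1+r)ᵗ + TV_4/(1+r)^4 = 118.7366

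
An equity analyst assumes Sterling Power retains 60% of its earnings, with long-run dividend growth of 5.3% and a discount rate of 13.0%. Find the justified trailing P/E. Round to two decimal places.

5.47

Payout ratio b = 1 − 0.60 = 0.40.
Justified trailing P/E = b(1+g)/(r−g) = 0.40×(1+0.053)/(0.13−0.053) = 5.4701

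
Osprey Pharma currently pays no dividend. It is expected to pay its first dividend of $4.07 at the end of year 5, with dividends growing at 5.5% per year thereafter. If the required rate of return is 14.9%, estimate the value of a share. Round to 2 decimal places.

$24.84

Deferred-dividend DDM. At t=4 the remaining stream is a growing perpetuity with first payment D_5 = 4.07.
V_4 = D_5/(r−g) = 4.07/(0.149−0.055) = 43.2979
P₀ = V_4/(1+r)^4 = 43.2979/(1+0.149)^4 = 24.8420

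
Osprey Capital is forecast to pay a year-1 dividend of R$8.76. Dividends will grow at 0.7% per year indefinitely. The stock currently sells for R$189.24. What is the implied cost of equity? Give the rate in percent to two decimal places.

5.33%

Rearranging the constant-growth DDM: r = D₁/P₀ + g.
r = 8.7600 / 189.24 + 0.007 = 0.04629 + 0.007 = 0.05329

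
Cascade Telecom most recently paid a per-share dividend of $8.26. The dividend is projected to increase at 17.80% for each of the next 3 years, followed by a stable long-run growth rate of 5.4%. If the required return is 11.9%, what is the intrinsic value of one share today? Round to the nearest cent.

$183.75

Two-stage DDM. Project D₁…D_3 at 0.178, terminal growth 0.054, discount at r = 0.119.
D_1 = 9.7303
D_2 = 11.4623
D_3 = 13.5026
Terminal value at t=3: TV = D_4/(r−g) = 14.2317/(0.119−0.054) = 218.9491
P₀ = 9.7303/(1+0.119)^1 + 11.4623/(1+0.119)^2 + 13.5026/(1+0.119)^3 + 218.9491/(1+0.119)^3 = 183.7480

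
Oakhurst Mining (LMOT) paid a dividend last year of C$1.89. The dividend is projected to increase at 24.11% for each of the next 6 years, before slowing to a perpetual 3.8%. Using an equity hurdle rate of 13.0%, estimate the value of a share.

C$53.38

Two-stage DDM. Project D₁…D_6 at 0.2411, terminal growth 0.038, discount at r = 0.13.
D_1 = 2.3457
D_2 = 2.9112
D_3 = 3.6131
D_4 = 4.4842
D_5 = 5.5654
D_6 = 6.9072
Terminal value at t=6: TV = D_7/(r−g) = 7.1697/(0.13−0.038) = 77.9313
P₀ = 2.3457/(1+0.13)^1 + 2.9112/(1+0.13)^2 + 3.6131/(1+0.13)^3 + 4.4842/(1+0.13)^4 + 5.5654/(1+0.13)^5 + 6.9072/(1+0.13)^6 + 77.9313/(1+0.13)^6 = 53.3803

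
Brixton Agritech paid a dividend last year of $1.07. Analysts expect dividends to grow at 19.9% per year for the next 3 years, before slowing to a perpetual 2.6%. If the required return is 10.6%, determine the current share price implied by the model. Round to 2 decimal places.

$21.26

Two-stage DDM. Project D₁…D_3 at 0.199, terminal growth 0.026, discount at r = 0.106.
D_1 = 1.2829
D_2 = 1.5382
D_3 = 1.8443
Terminal value at t=3: TV = D_4/(r−g) = 1.8923/(0.106−0.026) = 23.6537
P₀ = 1.2829/(1+0.106)^1 + 1.5382/(1+0.106)^2 + 1.8443/(1+0.106)^3 + 23.6537/(1+0.106)^3 = 21.2644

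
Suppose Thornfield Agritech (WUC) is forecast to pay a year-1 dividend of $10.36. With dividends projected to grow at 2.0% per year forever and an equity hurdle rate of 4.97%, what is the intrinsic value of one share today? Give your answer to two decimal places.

Gordon growth model: P₀ = D₁/(r − g), with D₁ = 10.36 given directly.
P₀ = 10.3600 / (0.0497 − 0.02) = 10.3600 / 0.0297 = 348.8215

$348.82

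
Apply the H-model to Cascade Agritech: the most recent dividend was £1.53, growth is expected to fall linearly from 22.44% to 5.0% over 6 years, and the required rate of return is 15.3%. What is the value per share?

H-model: P₀ = D₀[(1+g_L) + H(g_S−g_L)]/(r−g_L), with H = 6/2 = 3.
P₀ = 1.53 × [(1+0.05) + 3×(0.2244−0.05)] / (0.153−0.05)
   = 1.53 × 1.5732 / 0.103 = 23.3689

£23.37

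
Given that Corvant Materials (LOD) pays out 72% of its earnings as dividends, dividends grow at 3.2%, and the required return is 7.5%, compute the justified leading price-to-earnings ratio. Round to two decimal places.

Justified leading P/E = b/(r−g) = 0.72/(0.075−0.032) = 16.7442

16.74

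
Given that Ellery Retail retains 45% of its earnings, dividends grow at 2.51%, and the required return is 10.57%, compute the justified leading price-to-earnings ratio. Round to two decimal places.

Payout ratio b = 1 − 0.45 = 0.55.
Justified leading P/E = b/(r−g) = 0.55/(0.1057−0.0251) = 6.8238

6.82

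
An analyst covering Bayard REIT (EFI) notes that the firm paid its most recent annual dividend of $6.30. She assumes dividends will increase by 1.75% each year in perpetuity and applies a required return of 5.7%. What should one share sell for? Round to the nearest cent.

Gordon growth model: P₀ = D₁/(r − g). D₁ = 6.30 × (1 + 0.0175) = 6.4103.
P₀ = 6.4103 / (0.057 − 0.0175) = 6.4103 / 0.0395 = 162.2848

$162.28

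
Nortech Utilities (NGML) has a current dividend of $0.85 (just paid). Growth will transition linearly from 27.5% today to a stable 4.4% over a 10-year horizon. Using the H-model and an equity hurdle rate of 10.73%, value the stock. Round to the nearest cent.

H-model: P₀ = D₀[(1+g_L) + H(g_S−g_L)]/(r−g_L), with H = 10/2 = 5.
P₀ = 0.85 × [(1+0.044) + 5×(0.275−0.044)] / (0.1073−0.044)
   = 0.85 × 2.1990 / 0.0633 = 29.5284

$29.53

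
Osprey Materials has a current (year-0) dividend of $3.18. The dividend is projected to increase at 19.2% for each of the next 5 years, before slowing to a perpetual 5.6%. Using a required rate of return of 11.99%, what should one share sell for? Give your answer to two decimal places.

$91.04

Two-stage DDM. Project D₁…D_5 at 0.192, terminal growth 0.056, discount at r = 0.1199.
D_1 = 3.7906
D_2 = 4.5183
D_3 = 5.3859
D_4 = 6.4200
D_5 = 7.6526
Terminal value at t=5: TV = D_6/(r−g) = 8.0811/(0.1199−0.056) = 126.4653
P₀ = 3.7906/(1+0.1199)^1 + 4.5183/(1+0.1199)^2 + 5.3859/(1+0.1199)^3 + 6.4200/(1+0.1199)^4 + 7.6526/(1+0.1199)^5 + 126.4653/(1+0.1199)^5 = 91.0395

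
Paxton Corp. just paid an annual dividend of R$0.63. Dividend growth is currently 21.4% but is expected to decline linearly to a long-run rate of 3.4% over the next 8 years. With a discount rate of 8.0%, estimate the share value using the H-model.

H-model: P₀ = D₀[(1+g_L) + H(g_S−g_L)]/(r−g_L), with H = 8/2 = 4.
P₀ = 0.63 × [(1+0.034) + 4×(0.214−0.034)] / (0.08−0.034)
   = 0.63 × 1.7540 / 0.046 = 24.0222

R$24.02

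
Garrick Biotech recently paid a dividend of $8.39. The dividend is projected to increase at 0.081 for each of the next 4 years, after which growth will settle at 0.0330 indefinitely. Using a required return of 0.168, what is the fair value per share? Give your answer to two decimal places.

Two-stage DDM. Project D₁…D_4 at 0.081, terminal growth 0.033, discount at r = 0.168.
D_1 = 9.0696
D_2 = 9.8042
D_3 = 10.5984
D_4 = 11.4568
Terminal value at t=4: TV = D_5/(r−g) = 11.8349/(0.168−0.033) = 87.6660
P₀ = 9.0696/(1+0.168)^1 + 9.8042/(1+0.168)^2 + 10.5984/(1+0.168)^3 + 11.4568/(1+0.168)^4 + 87.6660/(1+0.168)^4 = 74.8632

$74.86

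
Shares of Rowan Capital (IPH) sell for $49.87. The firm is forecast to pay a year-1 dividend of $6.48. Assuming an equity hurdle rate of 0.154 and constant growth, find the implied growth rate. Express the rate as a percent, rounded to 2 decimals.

From P₀ = D₁/(r − g), the implied growth is g = r − D₁/P₀.
g = 0.154 − 6.48/49.87 = 0.154 − 0.12994 = 0.02406

2.41%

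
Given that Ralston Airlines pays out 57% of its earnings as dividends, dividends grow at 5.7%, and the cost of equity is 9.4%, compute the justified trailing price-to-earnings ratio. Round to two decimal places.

Justified trailing P/E = b(1+g)/(r−g) = 0.57×(1+0.057)/(0.094−0.057) = 16.2835

16.28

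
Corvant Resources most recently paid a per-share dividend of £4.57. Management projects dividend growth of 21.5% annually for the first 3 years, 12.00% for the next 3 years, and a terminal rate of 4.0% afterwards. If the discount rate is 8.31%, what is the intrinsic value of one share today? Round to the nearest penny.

Three-stage DDM. Project D₁…D_6; terminal Gordon value at t=6 with g = 0.04; discount at r = 0.0831.
D_1 = 5.5526
D_2 = 6.7463
D_3 = 8.1968
D_4 = 9.1804
D_5 = 10.2821
D_6 = 11.5159
TV_6 = 11.9766/(0.0831−0.04) = 277.8786
P₀ = Σ Dₜ/(1+r)ᵗ + TV_6/(1+r)^6 = 210.1560

£210.16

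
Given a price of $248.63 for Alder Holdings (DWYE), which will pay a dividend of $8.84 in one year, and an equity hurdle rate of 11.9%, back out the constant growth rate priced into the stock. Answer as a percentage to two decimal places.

8.34%

From P₀ = D₁/(r − g), the implied growth is g = r − D₁/P₀.
g = 0.119 − 8.84/248.63 = 0.119 − 0.03555 = 0.08345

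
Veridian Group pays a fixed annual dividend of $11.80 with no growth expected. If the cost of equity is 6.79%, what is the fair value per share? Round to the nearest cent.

$173.78

Zero-growth DDM (perpetuity): P₀ = D/r = 11.80 / 0.0679 = 173.7850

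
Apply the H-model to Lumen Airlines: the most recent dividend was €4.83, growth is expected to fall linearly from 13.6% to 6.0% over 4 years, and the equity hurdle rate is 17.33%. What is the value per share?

H-model: P₀ = D₀[(1+g_L) + H(g_S−g_L)]/(r−g_L), with H = 4/2 = 2.
P₀ = 4.83 × [(1+0.06) + 2×(0.136−0.06)] / (0.1733−0.06)
   = 4.83 × 1.2120 / 0.1133 = 51.6678

€51.67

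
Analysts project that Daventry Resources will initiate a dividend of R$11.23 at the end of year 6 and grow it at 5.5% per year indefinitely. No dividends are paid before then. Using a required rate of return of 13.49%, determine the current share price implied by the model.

R$74.65

Deferred-dividend DDM. At t=5 the remaining stream is a growing perpetuity with first payment D_6 = 11.23.
V_5 = D_6/(r−g) = 11.23/(0.1349−0.055) = 140.5507
P₀ = V_5/(1+r)^5 = 140.5507/(1+0.1349)^5 = 74.6526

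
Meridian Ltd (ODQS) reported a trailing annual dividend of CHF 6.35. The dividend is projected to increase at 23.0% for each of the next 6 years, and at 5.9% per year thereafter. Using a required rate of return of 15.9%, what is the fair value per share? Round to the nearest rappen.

Two-stage DDM. Project D₁…D_6 at 0.23, terminal growth 0.059, discount at r = 0.159.
D_1 = 7.8105
D_2 = 9.6069
D_3 = 11.8165
D_4 = 14.5343
D_5 = 17.8772
D_6 = 21.9889
Terminal value at t=6: TV = D_7/(r−g) = 23.2863/(0.159−0.059) = 232.8629
P₀ = 7.8105/(1+0.159)^1 + 9.6069/(1+0.159)^2 + 11.8165/(1+0.159)^3 + 14.5343/(1+0.159)^4 + 17.8772/(1+0.159)^5 + 21.9889/(1+0.159)^6 + 232.8629/(1+0.159)^6 = 143.2287

CHF 143.23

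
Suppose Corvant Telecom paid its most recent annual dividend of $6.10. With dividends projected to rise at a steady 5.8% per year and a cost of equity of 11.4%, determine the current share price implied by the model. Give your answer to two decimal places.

Gordon growth model: P₀ = D₁/(r − g). D₁ = 6.10 × (1 + 0.058) = 6.4538.
P₀ = 6.4538 / (0.114 − 0.058) = 6.4538 / 0.056 = 115.2464

$115.25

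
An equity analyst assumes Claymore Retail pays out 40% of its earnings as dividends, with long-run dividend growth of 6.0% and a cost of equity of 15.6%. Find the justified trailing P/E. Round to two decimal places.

4.42

Justified trailing P/E = b(1+g)/(r−g) = 0.40×(1+0.06)/(0.156−0.06) = 4.4167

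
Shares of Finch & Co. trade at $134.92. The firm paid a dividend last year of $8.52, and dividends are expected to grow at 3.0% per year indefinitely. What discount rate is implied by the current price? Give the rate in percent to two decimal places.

9.50%

Rearranging the constant-growth DDM: r = D₁/P₀ + g.
D₁ = 8.52 × (1 + 0.03) = 8.7756.
r = 8.7756 / 134.92 + 0.03 = 0.06504 + 0.03 = 0.09504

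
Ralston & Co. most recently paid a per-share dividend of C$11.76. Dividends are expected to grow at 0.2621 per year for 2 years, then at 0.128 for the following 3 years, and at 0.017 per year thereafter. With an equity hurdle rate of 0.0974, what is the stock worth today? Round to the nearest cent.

Three-stage DDM. Project D₁…D_5; terminal Gordon value at t=5 with g = 0.017; discount at r = 0.0974.
D_1 = 14.8423
D_2 = 18.7325
D_3 = 21.1302
D_4 = 23.8349
D_5 = 26.8857
TV_5 = 27.3428/(0.0974−0.017) = 340.0847
P₀ = Σ Dₜ/(1+r)ᵗ + TV_5/(1+r)^5 = 292.0746

C$292.07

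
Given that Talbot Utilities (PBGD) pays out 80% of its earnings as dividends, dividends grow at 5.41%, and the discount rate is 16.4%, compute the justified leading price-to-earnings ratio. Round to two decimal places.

7.28

Justified leading P/E = b/(r−g) = 0.80/(0.164−0.0541) = 7.2793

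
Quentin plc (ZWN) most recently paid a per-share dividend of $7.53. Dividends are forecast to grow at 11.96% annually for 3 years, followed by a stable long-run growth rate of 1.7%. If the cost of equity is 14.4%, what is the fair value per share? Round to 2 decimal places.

Two-stage DDM. Project D₁…D_3 at 0.1196, terminal growth 0.017, discount at r = 0.144.
D_1 = 8.4306
D_2 = 9.4389
D_3 = 10.5678
Terminal value at t=3: TV = D_4/(r−g) = 10.7474/(0.144−0.017) = 84.6254
P₀ = 8.4306/(1+0.144)^1 + 9.4389/(1+0.144)^2 + 10.5678/(1+0.144)^3 + 84.6254/(1+0.144)^3 = 78.1627

$78.16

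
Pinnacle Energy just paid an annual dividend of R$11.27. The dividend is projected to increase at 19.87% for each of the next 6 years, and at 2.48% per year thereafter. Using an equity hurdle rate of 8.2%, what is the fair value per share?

Two-stage DDM. Project D₁…D_6 at 0.1987, terminal growth 0.0248, discount at r = 0.082.
D_1 = 13.5093
D_2 = 16.1937
D_3 = 19.4113
D_4 = 23.2684
D_5 = 27.8918
D_6 = 33.4339
Terminal value at t=6: TV = D_7/(r−g) = 34.2631/(0.082−0.0248) = 599.0044
P₀ = 13.5093/(1+0.082)^1 + 16.1937/(1+0.082)^2 + 19.4113/(1+0.082)^3 + 23.2684/(1+0.082)^4 + 27.8918/(1+0.082)^5 + 33.4339/(1+0.082)^6 + 599.0044/(1+0.082)^6 = 471.5702

R$471.57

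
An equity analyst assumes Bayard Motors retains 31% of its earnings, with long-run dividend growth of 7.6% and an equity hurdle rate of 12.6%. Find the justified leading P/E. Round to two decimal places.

13.80

Payout ratio b = 1 − 0.31 = 0.69.
Justified leading P/E = b/(r−g) = 0.69/(0.126−0.076) = 13.8000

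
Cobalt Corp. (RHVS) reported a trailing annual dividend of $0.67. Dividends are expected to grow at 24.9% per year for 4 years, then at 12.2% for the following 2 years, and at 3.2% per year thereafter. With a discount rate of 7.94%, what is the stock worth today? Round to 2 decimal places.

Three-stage DDM. Project D₁…D_6; terminal Gordon value at t=6 with g = 0.032; discount at r = 0.0794.
D_1 = 0.8368
D_2 = 1.0452
D_3 = 1.3055
D_4 = 1.6305
D_5 = 1.8294
D_6 = 2.0526
TV_6 = 2.1183/(0.0794−0.032) = 44.6901
P₀ = Σ Dₜ/(1+r)ᵗ + TV_6/(1+r)^6 = 34.7143

$34.71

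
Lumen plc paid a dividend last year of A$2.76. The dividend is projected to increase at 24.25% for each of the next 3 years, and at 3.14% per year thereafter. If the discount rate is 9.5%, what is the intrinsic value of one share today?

A$76.11

Two-stage DDM. Project D₁…D_3 at 0.2425, terminal growth 0.0314, discount at r = 0.095.
D_1 = 3.4293
D_2 = 4.2609
D_3 = 5.2942
Terminal value at t=3: TV = D_4/(r−g) = 5.4604/(0.095−0.0314) = 85.8555
P₀ = 3.4293/(1+0.095)^1 + 4.2609/(1+0.095)^2 + 5.2942/(1+0.095)^3 + 85.8555/(1+0.095)^3 = 76.1099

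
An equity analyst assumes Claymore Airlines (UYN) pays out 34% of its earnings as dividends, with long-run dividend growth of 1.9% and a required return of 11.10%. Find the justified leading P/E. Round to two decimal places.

Justified leading P/E = b/(r−g) = 0.34/(0.111−0.019) = 3.6957

3.70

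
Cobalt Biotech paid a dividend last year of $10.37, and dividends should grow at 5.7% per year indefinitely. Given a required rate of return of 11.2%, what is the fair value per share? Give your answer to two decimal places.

$199.29

Gordon growth model: P₀ = D₁/(r − g). D₁ = 10.37 × (1 + 0.057) = 10.9611.
P₀ = 10.9611 / (0.112 − 0.057) = 10.9611 / 0.055 = 199.2925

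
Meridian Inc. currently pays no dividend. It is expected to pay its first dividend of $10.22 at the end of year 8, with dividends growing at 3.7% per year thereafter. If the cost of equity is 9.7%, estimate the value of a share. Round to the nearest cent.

$89.09

Deferred-dividend DDM. At t=7 the remaining stream is a growing perpetuity with first payment D_8 = 10.22.
V_7 = D_8/(r−g) = 10.22/(0.097−0.037) = 170.3333
P₀ = V_7/(1+r)^7 = 170.3333/(1+0.097)^7 = 89.0950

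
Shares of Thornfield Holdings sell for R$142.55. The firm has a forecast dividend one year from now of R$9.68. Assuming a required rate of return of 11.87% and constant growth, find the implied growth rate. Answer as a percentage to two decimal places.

From P₀ = D₁/(r − g), the implied growth is g = r − D₁/P₀.
g = 0.1187 − 9.68/142.55 = 0.1187 − 0.06791 = 0.05079

5.08%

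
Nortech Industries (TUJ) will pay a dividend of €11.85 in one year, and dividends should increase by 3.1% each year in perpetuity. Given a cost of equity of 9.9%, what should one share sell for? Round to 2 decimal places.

€174.26

Gordon growth model: P₀ = D₁/(r − g), with D₁ = 11.85 given directly.
P₀ = 11.8500 / (0.099 − 0.031) = 11.8500 / 0.068 = 174.2647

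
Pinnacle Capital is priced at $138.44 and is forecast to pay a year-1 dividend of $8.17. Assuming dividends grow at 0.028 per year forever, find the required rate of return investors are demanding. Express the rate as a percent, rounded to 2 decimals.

8.70%

Rearranging the constant-growth DDM: r = D₁/P₀ + g.
r = 8.1700 / 138.44 + 0.028 = 0.05901 + 0.028 = 0.08701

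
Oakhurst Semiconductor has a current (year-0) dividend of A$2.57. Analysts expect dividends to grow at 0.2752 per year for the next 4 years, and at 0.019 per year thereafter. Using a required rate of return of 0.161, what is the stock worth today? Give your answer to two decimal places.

A$39.91

Two-stage DDM. Project D₁…D_4 at 0.2752, terminal growth 0.019, discount at r = 0.161.
D_1 = 3.2773
D_2 = 4.1792
D_3 = 5.3293
D_4 = 6.7959
Terminal value at t=4: TV = D_5/(r−g) = 6.9250/(0.161−0.019) = 48.7677
P₀ = 3.2773/(1+0.161)^1 + 4.1792/(1+0.161)^2 + 5.3293/(1+0.161)^3 + 6.7959/(1+0.161)^4 + 48.7677/(1+0.161)^4 = 39.9104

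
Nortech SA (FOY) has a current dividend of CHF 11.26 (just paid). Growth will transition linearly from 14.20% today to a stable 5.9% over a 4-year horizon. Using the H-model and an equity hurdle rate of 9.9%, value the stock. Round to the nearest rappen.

H-model: P₀ = D₀[(1+g_L) + H(g_S−g_L)]/(r−g_L), with H = 4/2 = 2.
P₀ = 11.26 × [(1+0.059) + 2×(0.142−0.059)] / (0.099−0.059)
   = 11.26 × 1.2250 / 0.04 = 344.8375

CHF 344.84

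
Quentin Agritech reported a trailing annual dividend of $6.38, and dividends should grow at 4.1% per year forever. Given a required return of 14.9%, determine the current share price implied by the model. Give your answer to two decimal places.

Gordon growth model: P₀ = D₁/(r − g). D₁ = 6.38 × (1 + 0.041) = 6.6416.
P₀ = 6.6416 / (0.149 − 0.041) = 6.6416 / 0.108 = 61.4961

$61.50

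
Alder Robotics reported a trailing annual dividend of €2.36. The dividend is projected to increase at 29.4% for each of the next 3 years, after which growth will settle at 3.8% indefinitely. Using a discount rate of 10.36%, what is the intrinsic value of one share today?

Two-stage DDM. Project D₁…D_3 at 0.294, terminal growth 0.038, discount at r = 0.1036.
D_1 = 3.0538
D_2 = 3.9517
D_3 = 5.1135
Terminal value at t=3: TV = D_4/(r−g) = 5.3078/(0.1036−0.038) = 80.9111
P₀ = 3.0538/(1+0.1036)^1 + 3.9517/(1+0.1036)^2 + 5.1135/(1+0.1036)^3 + 80.9111/(1+0.1036)^3 = 70.0129

€70.01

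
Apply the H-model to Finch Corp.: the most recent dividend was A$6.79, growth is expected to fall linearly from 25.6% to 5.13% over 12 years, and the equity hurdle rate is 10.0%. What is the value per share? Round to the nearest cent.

A$317.82

H-model: P₀ = D₀[(1+g_L) + H(g_S−g_L)]/(r−g_L), with H = 12/2 = 6.
P₀ = 6.79 × [(1+0.0513) + 6×(0.256−0.0513)] / (0.1−0.0513)
   = 6.79 × 2.2795 / 0.0487 = 317.8194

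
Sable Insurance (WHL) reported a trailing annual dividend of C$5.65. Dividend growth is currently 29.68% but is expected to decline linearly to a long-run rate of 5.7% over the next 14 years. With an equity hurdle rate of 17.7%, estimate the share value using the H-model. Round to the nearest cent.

H-model: P₀ = D₀[(1+g_L) + H(g_S−g_L)]/(r−g_L), with H = 14/2 = 7.
P₀ = 5.65 × [(1+0.057) + 7×(0.2968−0.057)] / (0.177−0.057)
   = 5.65 × 2.7356 / 0.12 = 128.8012

C$128.80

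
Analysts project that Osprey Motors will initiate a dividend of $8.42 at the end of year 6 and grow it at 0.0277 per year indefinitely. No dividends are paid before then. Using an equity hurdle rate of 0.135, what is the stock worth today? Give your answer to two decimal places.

Deferred-dividend DDM. At t=5 the remaining stream is a growing perpetuity with first payment D_6 = 8.42.
V_5 = D_6/(r−g) = 8.42/(0.135−0.0277) = 78.4716
P₀ = V_5/(1+r)^5 = 78.4716/(1+0.135)^5 = 41.6613

$41.66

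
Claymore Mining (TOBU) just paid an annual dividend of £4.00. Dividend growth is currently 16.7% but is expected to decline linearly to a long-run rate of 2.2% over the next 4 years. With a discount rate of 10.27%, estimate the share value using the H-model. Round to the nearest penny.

H-model: P₀ = D₀[(1+g_L) + H(g_S−g_L)]/(r−g_L), with H = 4/2 = 2.
P₀ = 4.00 × [(1+0.022) + 2×(0.167−0.022)] / (0.1027−0.022)
   = 4.00 × 1.3120 / 0.0807 = 65.0310

£65.03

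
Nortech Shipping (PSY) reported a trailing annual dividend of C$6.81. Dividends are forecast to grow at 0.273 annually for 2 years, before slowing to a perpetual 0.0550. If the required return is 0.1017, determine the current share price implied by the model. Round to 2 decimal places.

C$222.37

Two-stage DDM. Project D₁…D_2 at 0.273, terminal growth 0.055, discount at r = 0.1017.
D_1 = 8.6691
D_2 = 11.0358
Terminal value at t=2: TV = D_3/(r−g) = 11.6428/(0.1017−0.055) = 249.3099
P₀ = 8.6691/(1+0.1017)^1 + 11.0358/(1+0.1017)^2 + 249.3099/(1+0.1017)^2 = 222.3671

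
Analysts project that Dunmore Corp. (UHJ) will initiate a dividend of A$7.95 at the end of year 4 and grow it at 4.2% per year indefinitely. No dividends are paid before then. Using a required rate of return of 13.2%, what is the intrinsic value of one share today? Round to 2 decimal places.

A$60.90

Deferred-dividend DDM. At t=3 the remaining stream is a growing perpetuity with first payment D_4 = 7.95.
V_3 = D_4/(r−g) = 7.95/(0.132−0.042) = 88.3333
P₀ = V_3/(1+r)^3 = 88.3333/(1+0.132)^3 = 60.8955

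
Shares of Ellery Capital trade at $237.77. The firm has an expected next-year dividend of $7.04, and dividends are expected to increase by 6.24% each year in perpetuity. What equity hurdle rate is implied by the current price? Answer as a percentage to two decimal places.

Rearranging the constant-growth DDM: r = D₁/P₀ + g.
r = 7.0400 / 237.77 + 0.0624 = 0.02961 + 0.0624 = 0.09201

9.20%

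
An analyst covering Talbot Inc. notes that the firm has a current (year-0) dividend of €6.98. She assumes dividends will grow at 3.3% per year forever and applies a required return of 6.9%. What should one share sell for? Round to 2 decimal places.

€200.29

Gordon growth model: P₀ = D₁/(r − g). D₁ = 6.98 × (1 + 0.033) = 7.2103.
P₀ = 7.2103 / (0.069 − 0.033) = 7.2103 / 0.036 = 200.2872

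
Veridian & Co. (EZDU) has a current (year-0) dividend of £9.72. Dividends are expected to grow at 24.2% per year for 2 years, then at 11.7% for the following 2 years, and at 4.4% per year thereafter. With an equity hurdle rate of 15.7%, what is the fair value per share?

£139.34

Three-stage DDM. Project D₁…D_4; terminal Gordon value at t=4 with g = 0.044; discount at r = 0.157.
D_1 = 12.0722
D_2 = 14.9937
D_3 = 16.7480
D_4 = 18.7075
TV_4 = 19.5306/(0.157−0.044) = 172.8375
P₀ = Σ Dₜ/(1+r)ᵗ + TV_4/(1+r)^4 = 139.3382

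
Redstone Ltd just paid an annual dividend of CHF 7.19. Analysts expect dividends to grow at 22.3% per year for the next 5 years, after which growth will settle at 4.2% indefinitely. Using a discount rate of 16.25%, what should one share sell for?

Two-stage DDM. Project D₁…D_5 at 0.223, terminal growth 0.042, discount at r = 0.1625.
D_1 = 8.7934
D_2 = 10.7543
D_3 = 13.1525
D_4 = 16.0855
D_5 = 19.6726
Terminal value at t=5: TV = D_6/(r−g) = 20.4988/(0.1625−0.042) = 170.1147
P₀ = 8.7934/(1+0.1625)^1 + 10.7543/(1+0.1625)^2 + 13.1525/(1+0.1625)^3 + 16.0855/(1+0.1625)^4 + 19.6726/(1+0.1625)^5 + 170.1147/(1+0.1625)^5 = 122.0945

CHF 122.09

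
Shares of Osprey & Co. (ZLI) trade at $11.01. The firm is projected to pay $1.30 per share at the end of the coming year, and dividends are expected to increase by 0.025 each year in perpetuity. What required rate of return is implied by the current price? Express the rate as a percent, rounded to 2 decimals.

14.31%

Rearranging the constant-growth DDM: r = D₁/P₀ + g.
r = 1.3000 / 11.01 + 0.025 = 0.11807 + 0.025 = 0.14307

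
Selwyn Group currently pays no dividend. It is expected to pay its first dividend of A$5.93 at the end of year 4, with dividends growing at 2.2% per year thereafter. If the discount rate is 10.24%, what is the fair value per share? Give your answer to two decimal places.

Deferred-dividend DDM. At t=3 the remaining stream is a growing perpetuity with first payment D_4 = 5.93.
V_3 = D_4/(r−g) = 5.93/(0.1024−0.022) = 73.7562
P₀ = V_3/(1+r)^3 = 73.7562/(1+0.1024)^3 = 55.0530

A$55.05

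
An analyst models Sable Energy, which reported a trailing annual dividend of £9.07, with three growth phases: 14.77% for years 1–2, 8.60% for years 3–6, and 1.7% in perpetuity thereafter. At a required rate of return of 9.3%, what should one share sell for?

£189.32

Three-stage DDM. Project D₁…D_6; terminal Gordon value at t=6 with g = 0.017; discount at r = 0.093.
D_1 = 10.4096
D_2 = 11.9471
D_3 = 12.9746
D_4 = 14.0904
D_5 = 15.3022
D_6 = 16.6182
TV_6 = 16.9007/(0.093−0.017) = 222.3774
P₀ = Σ Dₜ/(1+r)ᵗ + TV_6/(1+r)^6 = 189.3179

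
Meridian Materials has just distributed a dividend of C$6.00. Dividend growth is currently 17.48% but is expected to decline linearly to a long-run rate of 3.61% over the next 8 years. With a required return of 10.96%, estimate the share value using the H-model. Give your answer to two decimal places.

C$129.87

H-model: P₀ = D₀[(1+g_L) + H(g_S−g_L)]/(r−g_L), with H = 8/2 = 4.
P₀ = 6.00 × [(1+0.0361) + 4×(0.1748−0.0361)] / (0.1096−0.0361)
   = 6.00 × 1.5909 / 0.0735 = 129.8694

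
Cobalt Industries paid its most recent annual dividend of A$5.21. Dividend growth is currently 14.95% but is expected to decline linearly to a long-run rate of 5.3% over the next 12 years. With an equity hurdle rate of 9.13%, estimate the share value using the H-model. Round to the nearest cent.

A$222.00

H-model: P₀ = D₀[(1+g_L) + H(g_S−g_L)]/(r−g_L), with H = 12/2 = 6.
P₀ = 5.21 × [(1+0.053) + 6×(0.1495−0.053)] / (0.0913−0.053)
   = 5.21 × 1.6320 / 0.0383 = 222.0031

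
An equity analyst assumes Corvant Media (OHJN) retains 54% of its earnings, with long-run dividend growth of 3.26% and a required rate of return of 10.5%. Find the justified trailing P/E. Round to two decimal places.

Payout ratio b = 1 − 0.54 = 0.46.
Justified trailing P/E = b(1+g)/(r−g) = 0.46×(1+0.0326)/(0.105−0.0326) = 6.5607

6.56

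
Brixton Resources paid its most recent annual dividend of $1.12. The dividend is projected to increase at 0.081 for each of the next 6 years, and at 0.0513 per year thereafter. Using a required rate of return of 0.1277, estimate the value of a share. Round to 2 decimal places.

$17.77

Two-stage DDM. Project D₁…D_6 at 0.081, terminal growth 0.0513, discount at r = 0.1277.
D_1 = 1.2107
D_2 = 1.3088
D_3 = 1.4148
D_4 = 1.5294
D_5 = 1.6533
D_6 = 1.7872
Terminal value at t=6: TV = D_7/(r−g) = 1.8789/(0.1277−0.0513) = 24.5927
P₀ = 1.2107/(1+0.1277)^1 + 1.3088/(1+0.1277)^2 + 1.4148/(1+0.1277)^3 + 1.5294/(1+0.1277)^4 + 1.6533/(1+0.1277)^5 + 1.7872/(1+0.1277)^6 + 24.5927/(1+0.1277)^6 = 17.7681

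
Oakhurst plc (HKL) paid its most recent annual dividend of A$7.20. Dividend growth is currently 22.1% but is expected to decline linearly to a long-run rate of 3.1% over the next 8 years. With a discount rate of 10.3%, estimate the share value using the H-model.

A$179.10

H-model: P₀ = D₀[(1+g_L) + H(g_S−g_L)]/(r−g_L), with H = 8/2 = 4.
P₀ = 7.20 × [(1+0.031) + 4×(0.221−0.031)] / (0.103−0.031)
   = 7.20 × 1.7910 / 0.072 = 179.1000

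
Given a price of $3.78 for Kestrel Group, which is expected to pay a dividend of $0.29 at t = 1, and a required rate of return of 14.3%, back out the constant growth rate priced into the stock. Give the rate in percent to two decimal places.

From P₀ = D₁/(r − g), the implied growth is g = r − D₁/P₀.
g = 0.143 − 0.29/3.78 = 0.143 − 0.07672 = 0.06628

6.63%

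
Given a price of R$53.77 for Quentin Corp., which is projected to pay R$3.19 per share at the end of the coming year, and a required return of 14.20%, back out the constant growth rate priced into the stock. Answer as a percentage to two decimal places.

From P₀ = D₁/(r − g), the implied growth is g = r − D₁/P₀.
g = 0.142 − 3.19/53.77 = 0.142 − 0.05933 = 0.08267

8.27%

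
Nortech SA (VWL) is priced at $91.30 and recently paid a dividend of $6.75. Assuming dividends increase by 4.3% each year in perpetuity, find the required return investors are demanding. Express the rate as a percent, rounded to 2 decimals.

Rearranging the constant-growth DDM: r = D₁/P₀ + g.
D₁ = 6.75 × (1 + 0.043) = 7.0402.
r = 7.0402 / 91.30 + 0.043 = 0.07711 + 0.043 = 0.12011

12.01%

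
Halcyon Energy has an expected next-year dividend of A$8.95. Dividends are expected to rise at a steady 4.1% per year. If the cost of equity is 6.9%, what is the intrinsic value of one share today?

A$319.64

Gordon growth model: P₀ = D₁/(r − g), with D₁ = 8.95 given directly.
P₀ = 8.9500 / (0.069 − 0.041) = 8.9500 / 0.028 = 319.6429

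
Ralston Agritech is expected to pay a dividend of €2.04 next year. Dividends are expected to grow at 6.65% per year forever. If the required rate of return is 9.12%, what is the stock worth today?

Gordon growth model: P₀ = D₁/(r − g), with D₁ = 2.04 given directly.
P₀ = 2.0400 / (0.0912 − 0.0665) = 2.0400 / 0.0247 = 82.5911

€82.59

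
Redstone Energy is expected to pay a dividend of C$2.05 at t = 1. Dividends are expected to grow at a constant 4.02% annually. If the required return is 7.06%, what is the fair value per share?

Gordon growth model: P₀ = D₁/(r − g), with D₁ = 2.05 given directly.
P₀ = 2.0500 / (0.0706 − 0.0402) = 2.0500 / 0.0304 = 67.4342

C$67.43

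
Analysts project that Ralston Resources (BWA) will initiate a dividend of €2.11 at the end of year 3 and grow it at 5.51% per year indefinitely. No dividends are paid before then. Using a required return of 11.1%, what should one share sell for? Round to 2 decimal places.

Deferred-dividend DDM. At t=2 the remaining stream is a growing perpetuity with first payment D_3 = 2.11.
V_2 = D_3/(r−g) = 2.11/(0.111−0.0551) = 37.7460
P₀ = V_2/(1+r)^2 = 37.7460/(1+0.111)^2 = 30.5804

€30.58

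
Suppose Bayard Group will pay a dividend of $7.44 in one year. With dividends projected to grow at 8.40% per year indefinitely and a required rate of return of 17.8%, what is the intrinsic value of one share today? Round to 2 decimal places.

Gordon growth model: P₀ = D₁/(r − g), with D₁ = 7.44 given directly.
P₀ = 7.4400 / (0.178 − 0.084) = 7.4400 / 0.094 = 79.1489

$79.15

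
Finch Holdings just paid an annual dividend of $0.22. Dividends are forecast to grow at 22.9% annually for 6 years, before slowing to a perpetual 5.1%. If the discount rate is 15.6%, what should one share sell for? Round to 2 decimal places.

$4.82

Two-stage DDM. Project D₁…D_6 at 0.229, terminal growth 0.051, discount at r = 0.156.
D_1 = 0.2704
D_2 = 0.3323
D_3 = 0.4084
D_4 = 0.5019
D_5 = 0.6169
D_6 = 0.7581
Terminal value at t=6: TV = D_7/(r−g) = 0.7968/(0.156−0.051) = 7.5884
P₀ = 0.2704/(1+0.156)^1 + 0.3323/(1+0.156)^2 + 0.4084/(1+0.156)^3 + 0.5019/(1+0.156)^4 + 0.6169/(1+0.156)^5 + 0.7581/(1+0.156)^6 + 7.5884/(1+0.156)^6 = 4.8243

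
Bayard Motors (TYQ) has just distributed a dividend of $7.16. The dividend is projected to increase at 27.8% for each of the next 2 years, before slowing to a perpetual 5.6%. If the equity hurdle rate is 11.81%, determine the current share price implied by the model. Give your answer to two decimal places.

Two-stage DDM. Project D₁…D_2 at 0.278, terminal growth 0.056, discount at r = 0.1181.
D_1 = 9.1505
D_2 = 11.6943
Terminal value at t=2: TV = D_3/(r−g) = 12.3492/(0.1181−0.056) = 198.8598
P₀ = 9.1505/(1+0.1181)^1 + 11.6943/(1+0.1181)^2 + 198.8598/(1+0.1181)^2 = 176.6074

$176.61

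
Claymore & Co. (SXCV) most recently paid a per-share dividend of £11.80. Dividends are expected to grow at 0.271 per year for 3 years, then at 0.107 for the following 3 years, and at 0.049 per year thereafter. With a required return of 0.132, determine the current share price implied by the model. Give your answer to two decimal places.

Three-stage DDM. Project D₁…D_6; terminal Gordon value at t=6 with g = 0.049; discount at r = 0.132.
D_1 = 14.9978
D_2 = 19.0622
D_3 = 24.2281
D_4 = 26.8205
D_5 = 29.6903
D_6 = 32.8671
TV_6 = 34.4776/(0.132−0.049) = 415.3928
P₀ = Σ Dₜ/(1+r)ᵗ + TV_6/(1+r)^6 = 290.1687

£290.17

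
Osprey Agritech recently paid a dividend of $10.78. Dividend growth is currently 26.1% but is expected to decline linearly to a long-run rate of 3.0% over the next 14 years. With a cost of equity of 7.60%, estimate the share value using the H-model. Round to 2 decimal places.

$620.32

H-model: P₀ = D₀[(1+g_L) + H(g_S−g_L)]/(r−g_L), with H = 14/2 = 7.
P₀ = 10.78 × [(1+0.03) + 7×(0.261−0.03)] / (0.076−0.03)
   = 10.78 × 2.6470 / 0.046 = 620.3187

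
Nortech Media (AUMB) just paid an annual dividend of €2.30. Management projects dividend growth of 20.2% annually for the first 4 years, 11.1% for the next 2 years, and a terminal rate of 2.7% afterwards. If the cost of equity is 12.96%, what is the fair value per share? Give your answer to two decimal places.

Three-stage DDM. Project D₁…D_6; terminal Gordon value at t=6 with g = 0.027; discount at r = 0.1296.
D_1 = 2.7646
D_2 = 3.3230
D_3 = 3.9943
D_4 = 4.8012
D_5 = 5.3341
D_6 = 5.9262
TV_6 = 6.0862/(0.1296−0.027) = 59.3194
P₀ = Σ Dₜ/(1+r)ᵗ + TV_6/(1+r)^6 = 45.0773

€45.08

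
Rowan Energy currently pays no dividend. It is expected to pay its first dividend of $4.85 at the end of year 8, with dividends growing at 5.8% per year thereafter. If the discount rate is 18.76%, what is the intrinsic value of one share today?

$11.23

Deferred-dividend DDM. At t=7 the remaining stream is a growing perpetuity with first payment D_8 = 4.85.
V_7 = D_8/(r−g) = 4.85/(0.1876−0.058) = 37.4228
P₀ = V_7/(1+r)^7 = 37.4228/(1+0.1876)^7 = 11.2317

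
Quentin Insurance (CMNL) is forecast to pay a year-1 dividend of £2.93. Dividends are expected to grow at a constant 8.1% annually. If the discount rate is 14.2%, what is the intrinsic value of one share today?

£48.03

Gordon growth model: P₀ = D₁/(r − g), with D₁ = 2.93 given directly.
P₀ = 2.9300 / (0.142 − 0.081) = 2.9300 / 0.061 = 48.0328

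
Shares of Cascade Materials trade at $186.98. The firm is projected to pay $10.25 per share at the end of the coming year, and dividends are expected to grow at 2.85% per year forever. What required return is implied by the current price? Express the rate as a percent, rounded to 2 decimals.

8.33%

Rearranging the constant-growth DDM: r = D₁/P₀ + g.
r = 10.2500 / 186.98 + 0.0285 = 0.05482 + 0.0285 = 0.08332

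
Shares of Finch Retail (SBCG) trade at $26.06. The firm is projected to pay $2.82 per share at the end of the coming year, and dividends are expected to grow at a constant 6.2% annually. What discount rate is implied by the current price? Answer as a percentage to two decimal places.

Rearranging the constant-growth DDM: r = D₁/P₀ + g.
r = 2.8200 / 26.06 + 0.062 = 0.10821 + 0.062 = 0.17021

17.02%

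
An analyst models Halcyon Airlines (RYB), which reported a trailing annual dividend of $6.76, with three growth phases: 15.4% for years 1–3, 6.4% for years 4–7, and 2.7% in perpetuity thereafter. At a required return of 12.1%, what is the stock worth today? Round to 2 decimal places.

$112.83

Three-stage DDM. Project D₁…D_7; terminal Gordon value at t=7 with g = 0.027; discount at r = 0.121.
D_1 = 7.8010
D_2 = 9.0024
D_3 = 10.3888
D_4 = 11.0537
D_5 = 11.7611
D_6 = 12.5138
D_7 = 13.3147
TV_7 = 13.6742/(0.121−0.027) = 145.4699
P₀ = Σ Dₜ/(1+r)ᵗ + TV_7/(1+r)^7 = 112.8260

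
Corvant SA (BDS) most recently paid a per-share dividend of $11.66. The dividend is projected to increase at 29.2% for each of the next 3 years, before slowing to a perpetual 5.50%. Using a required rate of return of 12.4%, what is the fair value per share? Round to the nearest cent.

Two-stage DDM. Project D₁…D_3 at 0.292, terminal growth 0.055, discount at r = 0.124.
D_1 = 15.0647
D_2 = 19.4636
D_3 = 25.1470
Terminal value at t=3: TV = D_4/(r−g) = 26.5301/(0.124−0.055) = 384.4939
P₀ = 15.0647/(1+0.124)^1 + 19.4636/(1+0.124)^2 + 25.1470/(1+0.124)^3 + 384.4939/(1+0.124)^3 = 317.2813

$317.28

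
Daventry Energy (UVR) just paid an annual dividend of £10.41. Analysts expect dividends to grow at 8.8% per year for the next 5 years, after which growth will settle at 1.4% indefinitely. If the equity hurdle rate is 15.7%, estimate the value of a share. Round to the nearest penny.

£97.72

Two-stage DDM. Project D₁…D_5 at 0.088, terminal growth 0.014, discount at r = 0.157.
D_1 = 11.3261
D_2 = 12.3228
D_3 = 13.4072
D_4 = 14.5870
D_5 = 15.8707
Terminal value at t=5: TV = D_6/(r−g) = 16.0929/(0.157−0.014) = 112.5375
P₀ = 11.3261/(1+0.157)^1 + 12.3228/(1+0.157)^2 + 13.4072/(1+0.157)^3 + 14.5870/(1+0.157)^4 + 15.8707/(1+0.157)^5 + 112.5375/(1+0.157)^5 = 97.7246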